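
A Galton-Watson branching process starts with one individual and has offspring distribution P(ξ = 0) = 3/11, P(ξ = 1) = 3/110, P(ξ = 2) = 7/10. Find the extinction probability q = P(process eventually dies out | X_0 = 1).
q = 30/77

The pgf is f(s) = 3/11 + 3/110·s + 7/10·s². The extinction probability q is the smallest fixed point of f in [0, 1]. Setting s = f(s):
  7/10·s² + (3/110 − 1)·s + 3/11 = 0
  7/10·s² − (3/11 + 7/10)·s + 3/11 = 0
which factors as (s − 1)·(7/10·s − 3/11) = 0, giving roots s = 1 and s = (3/11)/(7/10) = 30/77.
Mean offspring μ = 3/110 + 2·7/10 = 157/110 > 1 (supercritical), so q < 1. The extinction probability is the smaller root: q = (3/11)/(7/10) = 30/77.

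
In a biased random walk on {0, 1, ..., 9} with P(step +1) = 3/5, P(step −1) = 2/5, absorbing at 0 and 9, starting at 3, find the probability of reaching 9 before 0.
P(hit 9 before 0) = (1 − (2/3)^3) / (1 − (2/3)^9) = 729/1009

Let u_k denote P(reach 9 before 0 | start at k). Boundary: u_0 = 0, u_9 = 1. Recurrence: u_k = 3/5·u_{k+1} + 2/5·u_{k-1} for 1 ≤ k ≤ 8. Try u_k = A + B·r^k with r = q/p = (2/5)/(3/5) = 2/3. Substitution satisfies the recurrence; boundary conditions give:
  u_k = (1 − r^k) / (1 − r^N) = (1 − (2/3)^3) / (1 − (2/3)^9) = 729/1009.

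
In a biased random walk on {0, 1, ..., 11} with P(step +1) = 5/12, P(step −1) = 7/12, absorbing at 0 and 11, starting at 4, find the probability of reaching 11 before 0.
P(hit 11 before 0) = (1 − (7/5)^4) / (1 − (7/5)^11) = 69375000/964249309

Let u_k denote P(reach 11 before 0 | start at k). Boundary: u_0 = 0, u_11 = 1. Recurrence: u_k = 5/12·u_{k+1} + 7/12·u_{k-1} for 1 ≤ k ≤ 10. Try u_k = A + B·r^k with r = q/p = (7/12)/(5/12) = 7/5. Substitution satisfies the recurrence; boundary conditions give:
  u_k = (1 − r^k) / (1 − r^N) = (1 − (7/5)^4) / (1 − (7/5)^11) = 69375000/964249309.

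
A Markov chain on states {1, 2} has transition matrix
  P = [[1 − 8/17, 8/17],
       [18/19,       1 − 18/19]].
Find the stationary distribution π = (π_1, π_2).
π_1 = 153/229, π_2 = 76/229

Solve πP = π with π_1 + π_2 = 1. From πP = π: π_1 · (1 − 8/17) + π_2 · 18/19 = π_1 ⇒ π_2 · 18/19 = π_1 · 8/17 ⇒ π_2/π_1 = (8/17)/(18/19) = 76/153. Together with π_1 + π_2 = 1:
  π_1 = (18/19)/(8/17 + 18/19) = (18/19)/(458/323) = 153/229,
  π_2 = (8/17)/(8/17 + 18/19) = (8/17)/(458/323) = 76/229.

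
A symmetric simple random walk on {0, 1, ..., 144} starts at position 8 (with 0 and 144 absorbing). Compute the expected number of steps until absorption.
E[τ | X_0 = 8] = 1088

Let v_k = E[τ | X_0 = k]. Boundary: v_0 = v_144 = 0. Recurrence: v_k = 1 + (v_{k-1} + v_{k+1})/2 for 1 ≤ k ≤ 143. The particular solution to v_k − (v_{k-1} + v_{k+1})/2 = 1 is v_k = −k^2. Adding homogeneous solution A + B k and matching boundaries gives v_k = k (144 − k). Substituting k = 8: v_8 = 8 · 136 = 1088.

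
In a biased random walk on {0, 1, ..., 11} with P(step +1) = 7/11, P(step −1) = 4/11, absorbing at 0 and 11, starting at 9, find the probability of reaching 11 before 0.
P(hit 11 before 0) = (1 − (4/7)^9) / (1 − (4/7)^11) = 654827229/657710813

Let u_k denote P(reach 11 before 0 | start at k). Boundary: u_0 = 0, u_11 = 1. Recurrence: u_k = 7/11·u_{k+1} + 4/11·u_{k-1} for 1 ≤ k ≤ 10. Try u_k = A + B·r^k with r = q/p = (4/11)/(7/11) = 4/7. Substitution satisfies the recurrence; boundary conditions give:
  u_k = (1 − r^k) / (1 − r^N) = (1 − (4/7)^9) / (1 − (4/7)^11) = 654827229/657710813.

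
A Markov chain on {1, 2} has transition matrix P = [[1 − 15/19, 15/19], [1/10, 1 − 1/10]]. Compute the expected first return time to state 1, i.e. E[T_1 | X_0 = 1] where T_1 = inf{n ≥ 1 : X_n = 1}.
E[T_1 | X_0 = 1] = 1/π_1 = 169/19

For an irreducible recurrent Markov chain with stationary distribution π, E[T_i | X_0 = i] = 1/π_i (Kac's formula). Here π_1 = (1/10)/(15/19 + 1/10) = (1/10)/(169/190) = 19/169, so E[T_1 | X_0 = 1] = 1/π_1 = (15/19 + 1/10)/(1/10) = (169/190)/(1/10) = 169/19.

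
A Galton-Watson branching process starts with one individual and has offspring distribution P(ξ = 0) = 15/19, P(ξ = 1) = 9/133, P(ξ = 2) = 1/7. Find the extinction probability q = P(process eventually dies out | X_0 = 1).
q = 1

Mean offspring μ = 0·15/19 + 1·9/133 + 2·1/7 = 47/133 ≤ 1. For μ ≤ 1 with offspring not concentrated at 1, the Galton-Watson process goes extinct almost surely, so q = 1.
(Algebraic check: The pgf is f(s) = 15/19 + 9/133·s + 1/7·s². The extinction probability q is the smallest fixed point of f in [0, 1]. Setting s = f(s):
  1/7·s² + (9/133 − 1)·s + 15/19 = 0
  1/7·s² − (15/19 + 1/7)·s + 15/19 = 0
which factors as (s − 1)·(1/7·s − 15/19) = 0, giving roots s = 1 and s = (15/19)/(1/7) = 105/19. Since 105/19 ≥ 1, the smallest root in [0, 1] is s = 1.)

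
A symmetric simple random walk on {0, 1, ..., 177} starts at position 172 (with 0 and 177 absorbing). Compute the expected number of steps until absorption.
E[τ | X_0 = 172] = 860

Let v_k = E[τ | X_0 = k]. Boundary: v_0 = v_177 = 0. Recurrence: v_k = 1 + (v_{k-1} + v_{k+1})/2 for 1 ≤ k ≤ 176. The particular solution to v_k − (v_{k-1} + v_{k+1})/2 = 1 is v_k = −k^2. Adding homogeneous solution A + B k and matching boundaries gives v_k = k (177 − k). Substituting k = 172: v_172 = 172 · 5 = 860.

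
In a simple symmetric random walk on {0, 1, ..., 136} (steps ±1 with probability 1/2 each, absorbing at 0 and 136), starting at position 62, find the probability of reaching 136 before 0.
P(hit 136 before 0) = 62/136 = 31/68

Let u_k = P(hit 136 before 0 | start at k). Then u_0 = 0, u_136 = 1, and u_k = u_{k-1}/2 + u_{k+1}/2 for 1 ≤ k ≤ 135. This harmonic recurrence is solved by u_k = k/136, giving u_62 = 62/136 = 31/68.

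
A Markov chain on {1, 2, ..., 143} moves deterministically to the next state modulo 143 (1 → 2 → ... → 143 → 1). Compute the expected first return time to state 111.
E[T_111 | X_0 = 111] = 143

The chain cycles deterministically, so starting at state 111 it returns in exactly 143 steps. Equivalently, the stationary distribution is uniform π_j = 1/143 for every state j, so by Kac's formula E[T_111] = 1/π_111 = 143.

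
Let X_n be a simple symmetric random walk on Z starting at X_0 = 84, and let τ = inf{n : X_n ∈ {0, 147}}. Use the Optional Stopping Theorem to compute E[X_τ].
E[X_τ] = 84

X_n is a martingale and τ is a bounded-mean stopping time (indeed τ is finite a.s. with bounded expectation since the walk is in a bounded region). By the OST, E[X_τ] = E[X_0] = 84. Equivalently: E[X_τ] = 147 · P(hit 147 first) + 0 · P(hit 0 first) = 147 · (84/147) = 84.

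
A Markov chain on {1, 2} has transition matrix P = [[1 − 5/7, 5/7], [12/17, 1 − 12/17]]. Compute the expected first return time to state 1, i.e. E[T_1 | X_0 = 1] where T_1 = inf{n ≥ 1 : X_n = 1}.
E[T_1 | X_0 = 1] = 1/π_1 = 169/84

For an irreducible recurrent Markov chain with stationary distribution π, E[T_i | X_0 = i] = 1/π_i (Kac's formula). Here π_1 = (12/17)/(5/7 + 12/17) = (12/17)/(169/119) = 84/169, so E[T_1 | X_0 = 1] = 1/π_1 = (5/7 + 12/17)/(12/17) = (169/119)/(12/17) = 169/84.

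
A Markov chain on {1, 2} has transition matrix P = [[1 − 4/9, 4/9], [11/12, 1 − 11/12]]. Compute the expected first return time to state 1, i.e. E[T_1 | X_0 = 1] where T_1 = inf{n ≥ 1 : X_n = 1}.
E[T_1 | X_0 = 1] = 1/π_1 = 49/33

For an irreducible recurrent Markov chain with stationary distribution π, E[T_i | X_0 = i] = 1/π_i (Kac's formula). Here π_1 = (11/12)/(4/9 + 11/12) = (11/12)/(49/36) = 33/49, so E[T_1 | X_0 = 1] = 1/π_1 = (4/9 + 11/12)/(11/12) = (49/36)/(11/12) = 49/33.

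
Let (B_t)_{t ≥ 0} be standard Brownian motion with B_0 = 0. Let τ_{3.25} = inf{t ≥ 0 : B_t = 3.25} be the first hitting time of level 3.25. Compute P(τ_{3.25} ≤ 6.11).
P(τ_{3.25} ≤ 6.11) = 2(1 − Φ(3.25/√6.11)) = 2(1 − Φ(1.3148)) ≈ 0.1886

By the reflection principle for standard BM, P(τ_b ≤ t) = 2 · P(B_t ≥ b). Since B_t ~ N(0, t), P(B_t ≥ 3.25) = 1 − Φ(3.25/√t) = 1 − Φ(3.25/√6.11) = 1 − Φ(1.3148) ≈ 0.09429. Doubling: P(τ_{3.25} ≤ 6.11) ≈ 2 · 0.09429 = 0.18858 ≈ 0.1886.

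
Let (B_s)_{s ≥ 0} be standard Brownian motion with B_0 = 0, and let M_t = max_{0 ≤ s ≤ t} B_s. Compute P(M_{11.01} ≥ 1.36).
P(M_{11.01} ≥ 1.36) = 2·P(B_{11.01} ≥ 1.36) = 2(1 − Φ(1.36/√11.01)) ≈ 0.6819

By the reflection principle for Brownian motion, P(M_t ≥ a) = 2 · P(B_t ≥ a) for a ≥ 0. Since B_t ~ N(0, t), P(B_t ≥ 1.36) = 1 − Φ(1.36/√t) = 1 − Φ(1.36/√11.01) = 1 − Φ(0.4099). So
  P(M_{11.01} ≥ 1.36) = 2(1 − Φ(0.4099)) ≈ 0.6819.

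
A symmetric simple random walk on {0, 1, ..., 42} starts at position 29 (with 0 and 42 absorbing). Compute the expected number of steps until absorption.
E[τ | X_0 = 29] = 377

Let v_k = E[τ | X_0 = k]. Boundary: v_0 = v_42 = 0. Recurrence: v_k = 1 + (v_{k-1} + v_{k+1})/2 for 1 ≤ k ≤ 41. The particular solution to v_k − (v_{k-1} + v_{k+1})/2 = 1 is v_k = −k^2. Adding homogeneous solution A + B k and matching boundaries gives v_k = k (42 − k). Substituting k = 29: v_29 = 29 · 13 = 377.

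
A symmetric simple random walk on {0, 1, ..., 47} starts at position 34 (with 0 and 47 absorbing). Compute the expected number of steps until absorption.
E[τ | X_0 = 34] = 442

Let v_k = E[τ | X_0 = k]. Boundary: v_0 = v_47 = 0. Recurrence: v_k = 1 + (v_{k-1} + v_{k+1})/2 for 1 ≤ k ≤ 46. The particular solution to v_k − (v_{k-1} + v_{k+1})/2 = 1 is v_k = −k^2. Adding homogeneous solution A + B k and matching boundaries gives v_k = k (47 − k). Substituting k = 34: v_34 = 34 · 13 = 442.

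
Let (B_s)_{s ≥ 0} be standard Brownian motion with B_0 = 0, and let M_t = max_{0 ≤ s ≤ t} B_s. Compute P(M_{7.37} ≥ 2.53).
P(M_{7.37} ≥ 2.53) = 2·P(B_{7.37} ≥ 2.53) = 2(1 − Φ(2.53/√7.37)) ≈ 0.3514

By the reflection principle for Brownian motion, P(M_t ≥ a) = 2 · P(B_t ≥ a) for a ≥ 0. Since B_t ~ N(0, t), P(B_t ≥ 2.53) = 1 − Φ(2.53/√t) = 1 − Φ(2.53/√7.37) = 1 − Φ(0.9319). So
  P(M_{7.37} ≥ 2.53) = 2(1 − Φ(0.9319)) ≈ 0.3514.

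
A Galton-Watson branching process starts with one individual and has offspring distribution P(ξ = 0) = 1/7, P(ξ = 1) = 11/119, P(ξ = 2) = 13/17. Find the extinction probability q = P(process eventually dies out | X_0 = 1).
q = 17/91

The pgf is f(s) = 1/7 + 11/119·s + 13/17·s². The extinction probability q is the smallest fixed point of f in [0, 1]. Setting s = f(s):
  13/17·s² + (11/119 − 1)·s + 1/7 = 0
  13/17·s² − (1/7 + 13/17)·s + 1/7 = 0
which factors as (s − 1)·(13/17·s − 1/7) = 0, giving roots s = 1 and s = (1/7)/(13/17) = 17/91.
Mean offspring μ = 11/119 + 2·13/17 = 193/119 > 1 (supercritical), so q < 1. The extinction probability is the smaller root: q = (1/7)/(13/17) = 17/91.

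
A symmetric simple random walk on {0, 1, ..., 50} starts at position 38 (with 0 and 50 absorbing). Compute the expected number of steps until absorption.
E[τ | X_0 = 38] = 456

Let v_k = E[τ | X_0 = k]. Boundary: v_0 = v_50 = 0. Recurrence: v_k = 1 + (v_{k-1} + v_{k+1})/2 for 1 ≤ k ≤ 49. The particular solution to v_k − (v_{k-1} + v_{k+1})/2 = 1 is v_k = −k^2. Adding homogeneous solution A + B k and matching boundaries gives v_k = k (50 − k). Substituting k = 38: v_38 = 38 · 12 = 456.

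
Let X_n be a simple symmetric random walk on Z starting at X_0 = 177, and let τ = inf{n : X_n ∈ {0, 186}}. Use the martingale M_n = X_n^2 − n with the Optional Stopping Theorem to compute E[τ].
E[τ] = 1593

M_n = X_n^2 − n is a martingale (since E[X_{n+1}^2 | F_n] = X_n^2 + 1). By OST (τ has finite mean in a bounded region), E[M_τ] = E[M_0] = X_0^2 − 0 = 177^2 = 31329. Also E[M_τ] = E[X_τ^2] − E[τ]. The walk exits at 0 or 186, with P(hit 186 first) = 177/186, so E[X_τ^2] = 186^2 · 177/186 + 0 = 32922. Thus E[τ] = E[X_τ^2] − E[M_τ] = 32922 − 31329 = 1593 = 177(186 − 177) = 1593.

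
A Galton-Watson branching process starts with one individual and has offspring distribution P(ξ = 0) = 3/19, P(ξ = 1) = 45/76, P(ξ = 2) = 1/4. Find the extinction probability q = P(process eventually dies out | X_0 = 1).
q = 12/19

The pgf is f(s) = 3/19 + 45/76·s + 1/4·s². The extinction probability q is the smallest fixed point of f in [0, 1]. Setting s = f(s):
  1/4·s² + (45/76 − 1)·s + 3/19 = 0
  1/4·s² − (3/19 + 1/4)·s + 3/19 = 0
which factors as (s − 1)·(1/4·s − 3/19) = 0, giving roots s = 1 and s = (3/19)/(1/4) = 12/19.
Mean offspring μ = 45/76 + 2·1/4 = 83/76 > 1 (supercritical), so q < 1. The extinction probability is the smaller root: q = (3/19)/(1/4) = 12/19.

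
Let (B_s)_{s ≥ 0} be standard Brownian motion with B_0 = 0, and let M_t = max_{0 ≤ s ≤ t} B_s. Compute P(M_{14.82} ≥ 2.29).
P(M_{14.82} ≥ 2.29) = 2·P(B_{14.82} ≥ 2.29) = 2(1 − Φ(2.29/√14.82)) ≈ 0.5519

By the reflection principle for Brownian motion, P(M_t ≥ a) = 2 · P(B_t ≥ a) for a ≥ 0. Since B_t ~ N(0, t), P(B_t ≥ 2.29) = 1 − Φ(2.29/√t) = 1 − Φ(2.29/√14.82) = 1 − Φ(0.5949). So
  P(M_{14.82} ≥ 2.29) = 2(1 − Φ(0.5949)) ≈ 0.5519.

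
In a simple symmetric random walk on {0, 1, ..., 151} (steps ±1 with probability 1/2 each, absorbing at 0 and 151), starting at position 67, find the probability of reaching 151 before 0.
P(hit 151 before 0) = 67/151

Let u_k = P(hit 151 before 0 | start at k). Then u_0 = 0, u_151 = 1, and u_k = u_{k-1}/2 + u_{k+1}/2 for 1 ≤ k ≤ 150. This harmonic recurrence is solved by u_k = k/151, giving u_67 = 67/151.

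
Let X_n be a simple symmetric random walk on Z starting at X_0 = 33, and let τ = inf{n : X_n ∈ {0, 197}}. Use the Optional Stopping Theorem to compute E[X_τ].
E[X_τ] = 33

X_n is a martingale and τ is a bounded-mean stopping time (indeed τ is finite a.s. with bounded expectation since the walk is in a bounded region). By the OST, E[X_τ] = E[X_0] = 33. Equivalently: E[X_τ] = 197 · P(hit 197 first) + 0 · P(hit 0 first) = 197 · (33/197) = 33.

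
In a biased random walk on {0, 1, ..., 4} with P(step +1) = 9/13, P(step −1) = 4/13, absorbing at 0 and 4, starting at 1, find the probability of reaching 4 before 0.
P(hit 4 before 0) = (1 − (4/9)^1) / (1 − (4/9)^4) = 729/1261

Let u_k denote P(reach 4 before 0 | start at k). Boundary: u_0 = 0, u_4 = 1. Recurrence: u_k = 9/13·u_{k+1} + 4/13·u_{k-1} for 1 ≤ k ≤ 3. Try u_k = A + B·r^k with r = q/p = (4/13)/(9/13) = 4/9. Substitution satisfies the recurrence; boundary conditions give:
  u_k = (1 − r^k) / (1 − r^N) = (1 − (4/9)^1) / (1 − (4/9)^4) = 729/1261.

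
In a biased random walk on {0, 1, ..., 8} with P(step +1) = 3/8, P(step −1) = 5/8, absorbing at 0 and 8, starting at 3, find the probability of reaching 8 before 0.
P(hit 8 before 0) = (1 − (5/3)^3) / (1 − (5/3)^8) = 11907/192032

Let u_k denote P(reach 8 before 0 | start at k). Boundary: u_0 = 0, u_8 = 1. Recurrence: u_k = 3/8·u_{k+1} + 5/8·u_{k-1} for 1 ≤ k ≤ 7. Try u_k = A + B·r^k with r = q/p = (5/8)/(3/8) = 5/3. Substitution satisfies the recurrence; boundary conditions give:
  u_k = (1 − r^k) / (1 − r^N) = (1 − (5/3)^3) / (1 − (5/3)^8) = 11907/192032.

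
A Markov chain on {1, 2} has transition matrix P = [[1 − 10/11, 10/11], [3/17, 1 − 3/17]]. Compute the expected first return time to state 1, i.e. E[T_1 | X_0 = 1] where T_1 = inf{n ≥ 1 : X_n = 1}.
E[T_1 | X_0 = 1] = 1/π_1 = 203/33

For an irreducible recurrent Markov chain with stationary distribution π, E[T_i | X_0 = i] = 1/π_i (Kac's formula). Here π_1 = (3/17)/(10/11 + 3/17) = (3/17)/(203/187) = 33/203, so E[T_1 | X_0 = 1] = 1/π_1 = (10/11 + 3/17)/(3/17) = (203/187)/(3/17) = 203/33.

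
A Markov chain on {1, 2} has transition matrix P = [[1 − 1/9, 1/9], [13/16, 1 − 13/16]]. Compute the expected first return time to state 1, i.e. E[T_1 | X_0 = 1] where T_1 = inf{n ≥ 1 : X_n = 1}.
E[T_1 | X_0 = 1] = 1/π_1 = 133/117

For an irreducible recurrent Markov chain with stationary distribution π, E[T_i | X_0 = i] = 1/π_i (Kac's formula). Here π_1 = (13/16)/(1/9 + 13/16) = (13/16)/(133/144) = 117/133, so E[T_1 | X_0 = 1] = 1/π_1 = (1/9 + 13/16)/(13/16) = (133/144)/(13/16) = 133/117.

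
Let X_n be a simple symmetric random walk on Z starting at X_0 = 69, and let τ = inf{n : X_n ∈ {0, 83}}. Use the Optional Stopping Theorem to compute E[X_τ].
E[X_τ] = 69

X_n is a martingale and τ is a bounded-mean stopping time (indeed τ is finite a.s. with bounded expectation since the walk is in a bounded region). By the OST, E[X_τ] = E[X_0] = 69. Equivalently: E[X_τ] = 83 · P(hit 83 first) + 0 · P(hit 0 first) = 83 · (69/83) = 69.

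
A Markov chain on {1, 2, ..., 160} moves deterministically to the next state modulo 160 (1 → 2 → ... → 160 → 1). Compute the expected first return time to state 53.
E[T_53 | X_0 = 53] = 160

The chain cycles deterministically, so starting at state 53 it returns in exactly 160 steps. Equivalently, the stationary distribution is uniform π_j = 1/160 for every state j, so by Kac's formula E[T_53] = 1/π_53 = 160.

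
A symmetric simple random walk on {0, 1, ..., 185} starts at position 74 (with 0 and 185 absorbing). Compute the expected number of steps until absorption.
E[τ | X_0 = 74] = 8214

Let v_k = E[τ | X_0 = k]. Boundary: v_0 = v_185 = 0. Recurrence: v_k = 1 + (v_{k-1} + v_{k+1})/2 for 1 ≤ k ≤ 184. The particular solution to v_k − (v_{k-1} + v_{k+1})/2 = 1 is v_k = −k^2. Adding homogeneous solution A + B k and matching boundaries gives v_k = k (185 − k). Substituting k = 74: v_74 = 74 · 111 = 8214.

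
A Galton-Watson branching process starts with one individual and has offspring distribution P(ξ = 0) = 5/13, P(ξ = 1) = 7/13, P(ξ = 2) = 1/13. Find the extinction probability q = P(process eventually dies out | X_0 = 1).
q = 1

Mean offspring μ = 0·5/13 + 1·7/13 + 2·1/13 = 9/13 ≤ 1. For μ ≤ 1 with offspring not concentrated at 1, the Galton-Watson process goes extinct almost surely, so q = 1.
(Algebraic check: The pgf is f(s) = 5/13 + 7/13·s + 1/13·s². The extinction probability q is the smallest fixed point of f in [0, 1]. Setting s = f(s):
  1/13·s² + (7/13 − 1)·s + 5/13 = 0
  1/13·s² − (5/13 + 1/13)·s + 5/13 = 0
which factors as (s − 1)·(1/13·s − 5/13) = 0, giving roots s = 1 and s = (5/13)/(1/13) = 5. Since 5 ≥ 1, the smallest root in [0, 1] is s = 1.)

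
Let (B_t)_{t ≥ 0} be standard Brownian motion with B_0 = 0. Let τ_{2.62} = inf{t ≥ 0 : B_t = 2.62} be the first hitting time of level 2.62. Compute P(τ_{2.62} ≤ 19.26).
P(τ_{2.62} ≤ 19.26) = 2(1 − Φ(2.62/√19.26)) = 2(1 − Φ(0.5970)) ≈ 0.5505

By the reflection principle for standard BM, P(τ_b ≤ t) = 2 · P(B_t ≥ b). Since B_t ~ N(0, t), P(B_t ≥ 2.62) = 1 − Φ(2.62/√t) = 1 − Φ(2.62/√19.26) = 1 − Φ(0.5970) ≈ 0.27525. Doubling: P(τ_{2.62} ≤ 19.26) ≈ 2 · 0.27525 = 0.55050 ≈ 0.5505.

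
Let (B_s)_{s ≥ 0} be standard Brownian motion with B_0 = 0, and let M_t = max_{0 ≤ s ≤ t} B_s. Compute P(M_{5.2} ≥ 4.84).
P(M_{5.2} ≥ 4.84) = 2·P(B_{5.2} ≥ 4.84) = 2(1 − Φ(4.84/√5.2)) ≈ 0.0338

By the reflection principle for Brownian motion, P(M_t ≥ a) = 2 · P(B_t ≥ a) for a ≥ 0. Since B_t ~ N(0, t), P(B_t ≥ 4.84) = 1 − Φ(4.84/√t) = 1 − Φ(4.84/√5.2) = 1 − Φ(2.1225). So
  P(M_{5.2} ≥ 4.84) = 2(1 − Φ(2.1225)) ≈ 0.0338.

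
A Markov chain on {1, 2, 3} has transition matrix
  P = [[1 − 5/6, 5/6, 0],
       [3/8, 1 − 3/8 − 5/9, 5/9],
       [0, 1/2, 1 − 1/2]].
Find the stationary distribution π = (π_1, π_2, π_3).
π = (81/461, 180/461, 200/461)

This is a birth-death chain on three states, which satisfies detailed balance: π_1 · P_{12} = π_2 · P_{21} and π_2 · P_{23} = π_3 · P_{32}.
From π_1 · 5/6 = π_2 · 3/8: π_2/π_1 = (5/6)/(3/8) = 20/9.
From π_2 · 5/9 = π_3 · 1/2: π_3/π_2 = (5/9)/(1/2) = 10/9.
Take π_1 proportional to 1; then unnormalized π = (1, 20/9, 200/81). Normalize by dividing by the sum 461/81:
  π = (81/461, 180/461, 200/461).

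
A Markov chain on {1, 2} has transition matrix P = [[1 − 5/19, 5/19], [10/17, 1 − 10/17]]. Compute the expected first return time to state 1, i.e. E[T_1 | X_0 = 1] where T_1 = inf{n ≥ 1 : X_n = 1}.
E[T_1 | X_0 = 1] = 1/π_1 = 55/38

For an irreducible recurrent Markov chain with stationary distribution π, E[T_i | X_0 = i] = 1/π_i (Kac's formula). Here π_1 = (10/17)/(5/19 + 10/17) = (10/17)/(275/323) = 38/55, so E[T_1 | X_0 = 1] = 1/π_1 = (5/19 + 10/17)/(10/17) = (275/323)/(10/17) = 55/38.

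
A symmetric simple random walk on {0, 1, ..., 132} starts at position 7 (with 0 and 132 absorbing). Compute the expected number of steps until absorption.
E[τ | X_0 = 7] = 875

Let v_k = E[τ | X_0 = k]. Boundary: v_0 = v_132 = 0. Recurrence: v_k = 1 + (v_{k-1} + v_{k+1})/2 for 1 ≤ k ≤ 131. The particular solution to v_k − (v_{k-1} + v_{k+1})/2 = 1 is v_k = −k^2. Adding homogeneous solution A + B k and matching boundaries gives v_k = k (132 − k). Substituting k = 7: v_7 = 7 · 125 = 875.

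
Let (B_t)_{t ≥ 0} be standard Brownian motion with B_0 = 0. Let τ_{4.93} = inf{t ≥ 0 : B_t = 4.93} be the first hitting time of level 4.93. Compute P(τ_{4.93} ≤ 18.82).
P(τ_{4.93} ≤ 18.82) = 2(1 − Φ(4.93/√18.82)) = 2(1 − Φ(1.1364)) ≈ 0.2558

By the reflection principle for standard BM, P(τ_b ≤ t) = 2 · P(B_t ≥ b). Since B_t ~ N(0, t), P(B_t ≥ 4.93) = 1 − Φ(4.93/√t) = 1 − Φ(4.93/√18.82) = 1 − Φ(1.1364) ≈ 0.12789. Doubling: P(τ_{4.93} ≤ 18.82) ≈ 2 · 0.12789 = 0.25578 ≈ 0.2558.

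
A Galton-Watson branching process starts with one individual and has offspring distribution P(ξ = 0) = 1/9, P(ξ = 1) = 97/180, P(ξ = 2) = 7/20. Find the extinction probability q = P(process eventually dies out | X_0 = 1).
q = 20/63

The pgf is f(s) = 1/9 + 97/180·s + 7/20·s². The extinction probability q is the smallest fixed point of f in [0, 1]. Setting s = f(s):
  7/20·s² + (97/180 − 1)·s + 1/9 = 0
  7/20·s² − (1/9 + 7/20)·s + 1/9 = 0
which factors as (s − 1)·(7/20·s − 1/9) = 0, giving roots s = 1 and s = (1/9)/(7/20) = 20/63.
Mean offspring μ = 97/180 + 2·7/20 = 223/180 > 1 (supercritical), so q < 1. The extinction probability is the smaller root: q = (1/9)/(7/20) = 20/63.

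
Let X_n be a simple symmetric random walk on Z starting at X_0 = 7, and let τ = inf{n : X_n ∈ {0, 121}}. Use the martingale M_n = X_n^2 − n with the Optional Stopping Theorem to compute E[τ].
E[τ] = 798

M_n = X_n^2 − n is a martingale (since E[X_{n+1}^2 | F_n] = X_n^2 + 1). By OST (τ has finite mean in a bounded region), E[M_τ] = E[M_0] = X_0^2 − 0 = 7^2 = 49. Also E[M_τ] = E[X_τ^2] − E[τ]. The walk exits at 0 or 121, with P(hit 121 first) = 7/121, so E[X_τ^2] = 121^2 · 7/121 + 0 = 847. Thus E[τ] = E[X_τ^2] − E[M_τ] = 847 − 49 = 798 = 7(121 − 7) = 798.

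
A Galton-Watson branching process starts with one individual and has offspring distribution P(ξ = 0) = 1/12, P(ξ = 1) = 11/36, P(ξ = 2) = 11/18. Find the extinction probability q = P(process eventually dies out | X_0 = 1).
q = 3/22

The pgf is f(s) = 1/12 + 11/36·s + 11/18·s². The extinction probability q is the smallest fixed point of f in [0, 1]. Setting s = f(s):
  11/18·s² + (11/36 − 1)·s + 1/12 = 0
  11/18·s² − (1/12 + 11/18)·s + 1/12 = 0
which factors as (s − 1)·(11/18·s − 1/12) = 0, giving roots s = 1 and s = (1/12)/(11/18) = 3/22.
Mean offspring μ = 11/36 + 2·11/18 = 55/36 > 1 (supercritical), so q < 1. The extinction probability is the smaller root: q = (1/12)/(11/18) = 3/22.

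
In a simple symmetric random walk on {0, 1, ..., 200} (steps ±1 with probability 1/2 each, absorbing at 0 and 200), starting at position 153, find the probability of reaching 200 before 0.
P(hit 200 before 0) = 153/200

Let u_k = P(hit 200 before 0 | start at k). Then u_0 = 0, u_200 = 1, and u_k = u_{k-1}/2 + u_{k+1}/2 for 1 ≤ k ≤ 199. This harmonic recurrence is solved by u_k = k/200, giving u_153 = 153/200.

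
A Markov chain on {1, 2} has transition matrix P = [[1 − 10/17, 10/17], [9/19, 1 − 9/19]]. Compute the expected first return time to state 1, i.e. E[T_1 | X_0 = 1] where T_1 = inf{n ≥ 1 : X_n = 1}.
E[T_1 | X_0 = 1] = 1/π_1 = 343/153

For an irreducible recurrent Markov chain with stationary distribution π, E[T_i | X_0 = i] = 1/π_i (Kac's formula). Here π_1 = (9/19)/(10/17 + 9/19) = (9/19)/(343/323) = 153/343, so E[T_1 | X_0 = 1] = 1/π_1 = (10/17 + 9/19)/(9/19) = (343/323)/(9/19) = 343/153.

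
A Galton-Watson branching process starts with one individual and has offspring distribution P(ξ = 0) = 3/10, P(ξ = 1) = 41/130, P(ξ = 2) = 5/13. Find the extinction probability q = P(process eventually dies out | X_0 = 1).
q = 39/50

The pgf is f(s) = 3/10 + 41/130·s + 5/13·s². The extinction probability q is the smallest fixed point of f in [0, 1]. Setting s = f(s):
  5/13·s² + (41/130 − 1)·s + 3/10 = 0
  5/13·s² − (3/10 + 5/13)·s + 3/10 = 0
which factors as (s − 1)·(5/13·s − 3/10) = 0, giving roots s = 1 and s = (3/10)/(5/13) = 39/50.
Mean offspring μ = 41/130 + 2·5/13 = 141/130 > 1 (supercritical), so q < 1. The extinction probability is the smaller root: q = (3/10)/(5/13) = 39/50.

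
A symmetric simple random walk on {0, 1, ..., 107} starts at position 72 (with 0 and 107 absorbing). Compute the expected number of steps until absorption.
E[τ | X_0 = 72] = 2520

Let v_k = E[τ | X_0 = k]. Boundary: v_0 = v_107 = 0. Recurrence: v_k = 1 + (v_{k-1} + v_{k+1})/2 for 1 ≤ k ≤ 106. The particular solution to v_k − (v_{k-1} + v_{k+1})/2 = 1 is v_k = −k^2. Adding homogeneous solution A + B k and matching boundaries gives v_k = k (107 − k). Substituting k = 72: v_72 = 72 · 35 = 2520.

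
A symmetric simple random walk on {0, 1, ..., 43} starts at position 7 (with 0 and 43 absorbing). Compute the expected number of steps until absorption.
E[τ | X_0 = 7] = 252

Let v_k = E[τ | X_0 = k]. Boundary: v_0 = v_43 = 0. Recurrence: v_k = 1 + (v_{k-1} + v_{k+1})/2 for 1 ≤ k ≤ 42. The particular solution to v_k − (v_{k-1} + v_{k+1})/2 = 1 is v_k = −k^2. Adding homogeneous solution A + B k and matching boundaries gives v_k = k (43 − k). Substituting k = 7: v_7 = 7 · 36 = 252.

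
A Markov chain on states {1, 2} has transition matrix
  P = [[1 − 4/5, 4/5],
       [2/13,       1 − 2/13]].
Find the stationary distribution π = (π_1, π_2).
π_1 = 5/31, π_2 = 26/31

Solve πP = π with π_1 + π_2 = 1. From πP = π: π_1 · (1 − 4/5) + π_2 · 2/13 = π_1 ⇒ π_2 · 2/13 = π_1 · 4/5 ⇒ π_2/π_1 = (4/5)/(2/13) = 26/5. Together with π_1 + π_2 = 1:
  π_1 = (2/13)/(4/5 + 2/13) = (2/13)/(62/65) = 5/31,
  π_2 = (4/5)/(4/5 + 2/13) = (4/5)/(62/65) = 26/31.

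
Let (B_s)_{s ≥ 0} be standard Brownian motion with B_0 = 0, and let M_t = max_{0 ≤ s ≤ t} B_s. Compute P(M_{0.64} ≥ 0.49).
P(M_{0.64} ≥ 0.49) = 2·P(B_{0.64} ≥ 0.49) = 2(1 − Φ(0.49/√0.64)) ≈ 0.5402

By the reflection principle for Brownian motion, P(M_t ≥ a) = 2 · P(B_t ≥ a) for a ≥ 0. Since B_t ~ N(0, t), P(B_t ≥ 0.49) = 1 − Φ(0.49/√t) = 1 − Φ(0.49/√0.64) = 1 − Φ(0.6125). So
  P(M_{0.64} ≥ 0.49) = 2(1 − Φ(0.6125)) ≈ 0.5402.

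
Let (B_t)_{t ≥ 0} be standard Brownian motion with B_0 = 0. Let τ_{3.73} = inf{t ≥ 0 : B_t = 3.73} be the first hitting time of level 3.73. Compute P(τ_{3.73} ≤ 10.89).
P(τ_{3.73} ≤ 10.89) = 2(1 − Φ(3.73/√10.89)) = 2(1 − Φ(1.1303)) ≈ 0.2583

By the reflection principle for standard BM, P(τ_b ≤ t) = 2 · P(B_t ≥ b). Since B_t ~ N(0, t), P(B_t ≥ 3.73) = 1 − Φ(3.73/√t) = 1 − Φ(3.73/√10.89) = 1 − Φ(1.1303) ≈ 0.12917. Doubling: P(τ_{3.73} ≤ 10.89) ≈ 2 · 0.12917 = 0.25834 ≈ 0.2583.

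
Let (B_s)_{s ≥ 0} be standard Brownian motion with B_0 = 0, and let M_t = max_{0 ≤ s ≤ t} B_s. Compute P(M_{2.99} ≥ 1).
P(M_{2.99} ≥ 1) = 2·P(B_{2.99} ≥ 1) = 2(1 − Φ(1/√2.99)) ≈ 0.5631

By the reflection principle for Brownian motion, P(M_t ≥ a) = 2 · P(B_t ≥ a) for a ≥ 0. Since B_t ~ N(0, t), P(B_t ≥ 1) = 1 − Φ(1/√t) = 1 − Φ(1/√2.99) = 1 − Φ(0.5783). So
  P(M_{2.99} ≥ 1) = 2(1 − Φ(0.5783)) ≈ 0.5631.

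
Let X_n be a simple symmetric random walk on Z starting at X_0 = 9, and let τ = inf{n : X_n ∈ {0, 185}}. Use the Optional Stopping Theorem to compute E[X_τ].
E[X_τ] = 9

X_n is a martingale and τ is a bounded-mean stopping time (indeed τ is finite a.s. with bounded expectation since the walk is in a bounded region). By the OST, E[X_τ] = E[X_0] = 9. Equivalently: E[X_τ] = 185 · P(hit 185 first) + 0 · P(hit 0 first) = 185 · (9/185) = 9.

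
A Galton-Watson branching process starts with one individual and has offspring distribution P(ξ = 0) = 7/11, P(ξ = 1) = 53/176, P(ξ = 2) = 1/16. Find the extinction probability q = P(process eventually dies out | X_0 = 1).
q = 1

Mean offspring μ = 0·7/11 + 1·53/176 + 2·1/16 = 75/176 ≤ 1. For μ ≤ 1 with offspring not concentrated at 1, the Galton-Watson process goes extinct almost surely, so q = 1.
(Algebraic check: The pgf is f(s) = 7/11 + 53/176·s + 1/16·s². The extinction probability q is the smallest fixed point of f in [0, 1]. Setting s = f(s):
  1/16·s² + (53/176 − 1)·s + 7/11 = 0
  1/16·s² − (7/11 + 1/16)·s + 7/11 = 0
which factors as (s − 1)·(1/16·s − 7/11) = 0, giving roots s = 1 and s = (7/11)/(1/16) = 112/11. Since 112/11 ≥ 1, the smallest root in [0, 1] is s = 1.)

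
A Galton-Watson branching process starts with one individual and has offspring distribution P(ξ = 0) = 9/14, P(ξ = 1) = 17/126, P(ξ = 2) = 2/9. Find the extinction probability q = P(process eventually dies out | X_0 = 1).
q = 1

Mean offspring μ = 0·9/14 + 1·17/126 + 2·2/9 = 73/126 ≤ 1. For μ ≤ 1 with offspring not concentrated at 1, the Galton-Watson process goes extinct almost surely, so q = 1.
(Algebraic check: The pgf is f(s) = 9/14 + 17/126·s + 2/9·s². The extinction probability q is the smallest fixed point of f in [0, 1]. Setting s = f(s):
  2/9·s² + (17/126 − 1)·s + 9/14 = 0
  2/9·s² − (9/14 + 2/9)·s + 9/14 = 0
which factors as (s − 1)·(2/9·s − 9/14) = 0, giving roots s = 1 and s = (9/14)/(2/9) = 81/28. Since 81/28 ≥ 1, the smallest root in [0, 1] is s = 1.)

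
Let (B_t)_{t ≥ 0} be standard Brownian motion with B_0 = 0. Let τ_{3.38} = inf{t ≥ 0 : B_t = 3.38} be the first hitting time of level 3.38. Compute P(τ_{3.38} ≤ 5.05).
P(τ_{3.38} ≤ 5.05) = 2(1 − Φ(3.38/√5.05)) = 2(1 − Φ(1.5041)) ≈ 0.1326

By the reflection principle for standard BM, P(τ_b ≤ t) = 2 · P(B_t ≥ b). Since B_t ~ N(0, t), P(B_t ≥ 3.38) = 1 − Φ(3.38/√t) = 1 − Φ(3.38/√5.05) = 1 − Φ(1.5041) ≈ 0.06628. Doubling: P(τ_{3.38} ≤ 5.05) ≈ 2 · 0.06628 = 0.13256 ≈ 0.1326.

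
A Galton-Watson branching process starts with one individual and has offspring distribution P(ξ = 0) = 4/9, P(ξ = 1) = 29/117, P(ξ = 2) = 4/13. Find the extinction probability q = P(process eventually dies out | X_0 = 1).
q = 1

Mean offspring μ = 0·4/9 + 1·29/117 + 2·4/13 = 101/117 ≤ 1. For μ ≤ 1 with offspring not concentrated at 1, the Galton-Watson process goes extinct almost surely, so q = 1.
(Algebraic check: The pgf is f(s) = 4/9 + 29/117·s + 4/13·s². The extinction probability q is the smallest fixed point of f in [0, 1]. Setting s = f(s):
  4/13·s² + (29/117 − 1)·s + 4/9 = 0
  4/13·s² − (4/9 + 4/13)·s + 4/9 = 0
which factors as (s − 1)·(4/13·s − 4/9) = 0, giving roots s = 1 and s = (4/9)/(4/13) = 13/9. Since 13/9 ≥ 1, the smallest root in [0, 1] is s = 1.)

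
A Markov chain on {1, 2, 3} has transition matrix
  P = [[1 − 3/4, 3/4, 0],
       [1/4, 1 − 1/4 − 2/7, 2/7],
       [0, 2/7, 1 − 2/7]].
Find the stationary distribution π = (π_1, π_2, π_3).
π = (1/7, 3/7, 3/7)

This is a birth-death chain on three states, which satisfies detailed balance: π_1 · P_{12} = π_2 · P_{21} and π_2 · P_{23} = π_3 · P_{32}.
From π_1 · 3/4 = π_2 · 1/4: π_2/π_1 = (3/4)/(1/4) = 3.
From π_2 · 2/7 = π_3 · 2/7: π_3/π_2 = (2/7)/(2/7) = 1.
Take π_1 proportional to 1; then unnormalized π = (1, 3, 3). Normalize by dividing by the sum 7:
  π = (1/7, 3/7, 3/7).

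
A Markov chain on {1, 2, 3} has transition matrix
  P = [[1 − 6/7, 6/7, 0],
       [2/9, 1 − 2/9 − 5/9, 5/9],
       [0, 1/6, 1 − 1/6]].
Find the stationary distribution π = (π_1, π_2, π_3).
π = (7/124, 27/124, 45/62)

This is a birth-death chain on three states, which satisfies detailed balance: π_1 · P_{12} = π_2 · P_{21} and π_2 · P_{23} = π_3 · P_{32}.
From π_1 · 6/7 = π_2 · 2/9: π_2/π_1 = (6/7)/(2/9) = 27/7.
From π_2 · 5/9 = π_3 · 1/6: π_3/π_2 = (5/9)/(1/6) = 10/3.
Take π_1 proportional to 1; then unnormalized π = (1, 27/7, 90/7). Normalize by dividing by the sum 124/7:
  π = (7/124, 27/124, 45/62).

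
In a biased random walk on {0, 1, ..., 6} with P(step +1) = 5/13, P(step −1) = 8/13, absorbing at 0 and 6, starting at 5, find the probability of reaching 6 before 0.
P(hit 6 before 0) = (1 − (8/5)^5) / (1 − (8/5)^6) = 49405/82173

Let u_k denote P(reach 6 before 0 | start at k). Boundary: u_0 = 0, u_6 = 1. Recurrence: u_k = 5/13·u_{k+1} + 8/13·u_{k-1} for 1 ≤ k ≤ 5. Try u_k = A + B·r^k with r = q/p = (8/13)/(5/13) = 8/5. Substitution satisfies the recurrence; boundary conditions give:
  u_k = (1 − r^k) / (1 − r^N) = (1 − (8/5)^5) / (1 − (8/5)^6) = 49405/82173.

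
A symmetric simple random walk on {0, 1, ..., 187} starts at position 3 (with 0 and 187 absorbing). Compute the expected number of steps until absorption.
E[τ | X_0 = 3] = 552

Let v_k = E[τ | X_0 = k]. Boundary: v_0 = v_187 = 0. Recurrence: v_k = 1 + (v_{k-1} + v_{k+1})/2 for 1 ≤ k ≤ 186. The particular solution to v_k − (v_{k-1} + v_{k+1})/2 = 1 is v_k = −k^2. Adding homogeneous solution A + B k and matching boundaries gives v_k = k (187 − k). Substituting k = 3: v_3 = 3 · 184 = 552.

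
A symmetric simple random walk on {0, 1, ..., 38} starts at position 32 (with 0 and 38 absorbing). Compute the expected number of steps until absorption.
E[τ | X_0 = 32] = 192

Let v_k = E[τ | X_0 = k]. Boundary: v_0 = v_38 = 0. Recurrence: v_k = 1 + (v_{k-1} + v_{k+1})/2 for 1 ≤ k ≤ 37. The particular solution to v_k − (v_{k-1} + v_{k+1})/2 = 1 is v_k = −k^2. Adding homogeneous solution A + B k and matching boundaries gives v_k = k (38 − k). Substituting k = 32: v_32 = 32 · 6 = 192.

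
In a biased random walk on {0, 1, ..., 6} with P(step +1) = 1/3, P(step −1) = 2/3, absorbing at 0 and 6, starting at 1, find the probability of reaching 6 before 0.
P(hit 6 before 0) = (1 − (2)^1) / (1 − (2)^6) = 1/63

Let u_k denote P(reach 6 before 0 | start at k). Boundary: u_0 = 0, u_6 = 1. Recurrence: u_k = 1/3·u_{k+1} + 2/3·u_{k-1} for 1 ≤ k ≤ 5. Try u_k = A + B·r^k with r = q/p = (2/3)/(1/3) = 2. Substitution satisfies the recurrence; boundary conditions give:
  u_k = (1 − r^k) / (1 − r^N) = (1 − (2)^1) / (1 − (2)^6) = 1/63.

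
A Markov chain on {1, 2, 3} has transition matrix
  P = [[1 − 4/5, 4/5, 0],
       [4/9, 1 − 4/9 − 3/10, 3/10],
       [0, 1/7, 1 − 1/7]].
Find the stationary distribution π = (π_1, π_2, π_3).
π = (50/329, 90/329, 27/47)

This is a birth-death chain on three states, which satisfies detailed balance: π_1 · P_{12} = π_2 · P_{21} and π_2 · P_{23} = π_3 · P_{32}.
From π_1 · 4/5 = π_2 · 4/9: π_2/π_1 = (4/5)/(4/9) = 9/5.
From π_2 · 3/10 = π_3 · 1/7: π_3/π_2 = (3/10)/(1/7) = 21/10.
Take π_1 proportional to 1; then unnormalized π = (1, 9/5, 189/50). Normalize by dividing by the sum 329/50:
  π = (50/329, 90/329, 27/47).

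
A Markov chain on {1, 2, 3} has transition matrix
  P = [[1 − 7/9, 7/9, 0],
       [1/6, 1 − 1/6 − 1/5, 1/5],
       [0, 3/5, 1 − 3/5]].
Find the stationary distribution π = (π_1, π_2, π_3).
π = (9/65, 42/65, 14/65)

This is a birth-death chain on three states, which satisfies detailed balance: π_1 · P_{12} = π_2 · P_{21} and π_2 · P_{23} = π_3 · P_{32}.
From π_1 · 7/9 = π_2 · 1/6: π_2/π_1 = (7/9)/(1/6) = 14/3.
From π_2 · 1/5 = π_3 · 3/5: π_3/π_2 = (1/5)/(3/5) = 1/3.
Take π_1 proportional to 1; then unnormalized π = (1, 14/3, 14/9). Normalize by dividing by the sum 65/9:
  π = (9/65, 42/65, 14/65).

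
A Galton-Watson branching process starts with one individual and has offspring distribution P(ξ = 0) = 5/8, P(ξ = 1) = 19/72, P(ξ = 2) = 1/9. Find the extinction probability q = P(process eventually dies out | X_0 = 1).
q = 1

Mean offspring μ = 0·5/8 + 1·19/72 + 2·1/9 = 35/72 ≤ 1. For μ ≤ 1 with offspring not concentrated at 1, the Galton-Watson process goes extinct almost surely, so q = 1.
(Algebraic check: The pgf is f(s) = 5/8 + 19/72·s + 1/9·s². The extinction probability q is the smallest fixed point of f in [0, 1]. Setting s = f(s):
  1/9·s² + (19/72 − 1)·s + 5/8 = 0
  1/9·s² − (5/8 + 1/9)·s + 5/8 = 0
which factors as (s − 1)·(1/9·s − 5/8) = 0, giving roots s = 1 and s = (5/8)/(1/9) = 45/8. Since 45/8 ≥ 1, the smallest root in [0, 1] is s = 1.)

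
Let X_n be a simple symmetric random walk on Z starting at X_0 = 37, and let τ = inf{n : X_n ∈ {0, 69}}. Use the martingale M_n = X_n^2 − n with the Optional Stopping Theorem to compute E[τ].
E[τ] = 1184

M_n = X_n^2 − n is a martingale (since E[X_{n+1}^2 | F_n] = X_n^2 + 1). By OST (τ has finite mean in a bounded region), E[M_τ] = E[M_0] = X_0^2 − 0 = 37^2 = 1369. Also E[M_τ] = E[X_τ^2] − E[τ]. The walk exits at 0 or 69, with P(hit 69 first) = 37/69, so E[X_τ^2] = 69^2 · 37/69 + 0 = 2553. Thus E[τ] = E[X_τ^2] − E[M_τ] = 2553 − 1369 = 1184 = 37(69 − 37) = 1184.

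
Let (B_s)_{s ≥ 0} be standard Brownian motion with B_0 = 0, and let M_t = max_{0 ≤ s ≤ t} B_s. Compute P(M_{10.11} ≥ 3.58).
P(M_{10.11} ≥ 3.58) = 2·P(B_{10.11} ≥ 3.58) = 2(1 − Φ(3.58/√10.11)) ≈ 0.2602

By the reflection principle for Brownian motion, P(M_t ≥ a) = 2 · P(B_t ≥ a) for a ≥ 0. Since B_t ~ N(0, t), P(B_t ≥ 3.58) = 1 − Φ(3.58/√t) = 1 − Φ(3.58/√10.11) = 1 − Φ(1.1259). So
  P(M_{10.11} ≥ 3.58) = 2(1 − Φ(1.1259)) ≈ 0.2602.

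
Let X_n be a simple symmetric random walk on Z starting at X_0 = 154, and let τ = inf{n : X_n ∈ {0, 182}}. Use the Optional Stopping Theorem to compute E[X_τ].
E[X_τ] = 154

X_n is a martingale and τ is a bounded-mean stopping time (indeed τ is finite a.s. with bounded expectation since the walk is in a bounded region). By the OST, E[X_τ] = E[X_0] = 154. Equivalently: E[X_τ] = 182 · P(hit 182 first) + 0 · P(hit 0 first) = 182 · (154/182) = 154.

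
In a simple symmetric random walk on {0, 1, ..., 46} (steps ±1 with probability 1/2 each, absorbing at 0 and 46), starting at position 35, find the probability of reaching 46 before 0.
P(hit 46 before 0) = 35/46

Let u_k = P(hit 46 before 0 | start at k). Then u_0 = 0, u_46 = 1, and u_k = u_{k-1}/2 + u_{k+1}/2 for 1 ≤ k ≤ 45. This harmonic recurrence is solved by u_k = k/46, giving u_35 = 35/46.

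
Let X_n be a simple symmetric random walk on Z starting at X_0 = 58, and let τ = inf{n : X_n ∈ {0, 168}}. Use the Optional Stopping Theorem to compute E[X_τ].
E[X_τ] = 58

X_n is a martingale and τ is a bounded-mean stopping time (indeed τ is finite a.s. with bounded expectation since the walk is in a bounded region). By the OST, E[X_τ] = E[X_0] = 58. Equivalently: E[X_τ] = 168 · P(hit 168 first) + 0 · P(hit 0 first) = 168 · (58/168) = 58.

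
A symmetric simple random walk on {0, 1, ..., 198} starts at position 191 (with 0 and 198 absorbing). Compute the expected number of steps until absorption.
E[τ | X_0 = 191] = 1337

Let v_k = E[τ | X_0 = k]. Boundary: v_0 = v_198 = 0. Recurrence: v_k = 1 + (v_{k-1} + v_{k+1})/2 for 1 ≤ k ≤ 197. The particular solution to v_k − (v_{k-1} + v_{k+1})/2 = 1 is v_k = −k^2. Adding homogeneous solution A + B k and matching boundaries gives v_k = k (198 − k). Substituting k = 191: v_191 = 191 · 7 = 1337.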